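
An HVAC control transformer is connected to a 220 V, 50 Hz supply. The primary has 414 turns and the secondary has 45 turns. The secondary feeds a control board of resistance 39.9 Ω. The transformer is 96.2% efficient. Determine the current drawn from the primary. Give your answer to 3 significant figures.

V_s = 220 × 45/414 = 23.913 V.
I_s = V_s/R = 23.913/39.9 = 0.59932 A.
P_out = V_s I_s = 23.913 × 0.59932 = 14.332 W.
P_in = P_out/η = 14.332/0.962 = 14.898 W.
I_p = P_in/V_p = 14.898/220 = 0.0677 A.

I_p ≈ 0.0677 A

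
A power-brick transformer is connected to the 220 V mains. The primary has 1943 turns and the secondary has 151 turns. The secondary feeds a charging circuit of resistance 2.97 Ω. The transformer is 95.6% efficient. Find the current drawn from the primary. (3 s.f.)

I_p ≈ 0.468 A

V_s = 220 × 151/1943 = 17.097 V.
I_s = V_s/R = 17.097/2.97 = 5.7567 A.
P_out = V_s I_s = 17.097 × 5.7567 = 98.423 W.
P_in = P_out/η = 98.423/0.956 = 102.95 W.
I_p = P_in/V_p = 102.95/220 = 0.468 A.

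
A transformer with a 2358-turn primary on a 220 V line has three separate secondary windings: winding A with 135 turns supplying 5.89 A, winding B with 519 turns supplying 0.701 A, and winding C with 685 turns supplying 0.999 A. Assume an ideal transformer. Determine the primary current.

I_p ≈ 0.782 A

V_A = 220 × 135/2358 = 12.595 V; V_B = 220 × 519/2358 = 48.422 V; V_C = 220 × 685/2358 = 63.910 V.
P_out = V_A I_A + V_B I_B + V_C I_C = 12.595×5.89 + 48.422×0.701 + 63.910×0.999 = 74.187 + 33.944 + 63.846 = 171.98 W.
Ideal ⇒ P_in = P_out, so I_p = P_out/V_p = 171.98/220 = 0.782 A.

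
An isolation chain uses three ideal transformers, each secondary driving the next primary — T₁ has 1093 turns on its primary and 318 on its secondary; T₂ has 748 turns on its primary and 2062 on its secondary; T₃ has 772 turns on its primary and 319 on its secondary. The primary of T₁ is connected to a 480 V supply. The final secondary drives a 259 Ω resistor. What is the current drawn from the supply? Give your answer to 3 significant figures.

Secondary of T₁: V = 480.00 × 318/1093 = 139.65 V.
Secondary of T₂: V = 139.65 × 2062/748 = 384.98 V.
Secondary of T₃: V = 384.98 × 319/772 = 159.08 V.
I_load = 159.08/259 = 0.61420 A, so P_out = 159.08 × 0.61420 = 97.705 W.
All ideal ⇒ P_in = P_out, so I_supply = 97.705/480 = 0.204 A.

I_supply ≈ 0.204 A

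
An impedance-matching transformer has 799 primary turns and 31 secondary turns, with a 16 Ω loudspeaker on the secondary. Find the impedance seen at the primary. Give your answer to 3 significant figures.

Z_p = (N_p/N_s)² × Z_s = (799/31)² × 16 = 10600 Ω.

Z_p ≈ 10600 Ω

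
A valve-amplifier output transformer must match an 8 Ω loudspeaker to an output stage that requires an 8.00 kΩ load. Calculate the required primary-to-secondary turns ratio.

N_p/N_s ≈ 31.6

Z_p/Z_s = (N_p/N_s)², so N_p/N_s = √(8000/8) = √1000 = 31.6.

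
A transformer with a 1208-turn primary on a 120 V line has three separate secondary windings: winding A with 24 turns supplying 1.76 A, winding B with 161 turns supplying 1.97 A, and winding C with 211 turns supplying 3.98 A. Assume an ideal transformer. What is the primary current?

I_p ≈ 0.993 A

V_A = 120 × 24/1208 = 2.3841 V; V_B = 120 × 161/1208 = 15.993 V; V_C = 120 × 211/1208 = 20.960 V.
P_out = V_A I_A + V_B I_B + V_C I_C = 2.3841×1.76 + 15.993×1.97 + 20.960×3.98 = 4.1960 + 31.507 + 83.422 = 119.12 W.
Ideal ⇒ P_in = P_out, so I_p = P_out/V_p = 119.12/120 = 0.993 A.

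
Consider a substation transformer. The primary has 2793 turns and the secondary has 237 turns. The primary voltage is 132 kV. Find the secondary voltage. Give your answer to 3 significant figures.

V_s/V_p = N_s/N_p, so V_s = 132000 × 237/2793 = 11200 V.

V_s ≈ 11200 V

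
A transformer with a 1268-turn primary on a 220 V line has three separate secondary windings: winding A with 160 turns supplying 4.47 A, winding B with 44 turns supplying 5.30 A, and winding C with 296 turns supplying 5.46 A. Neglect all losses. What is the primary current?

V_A = 220 × 160/1268 = 27.760 V; V_B = 220 × 44/1268 = 7.6341 V; V_C = 220 × 296/1268 = 51.356 V.
P_out = V_A I_A + V_B I_B + V_C I_C = 27.760×4.47 + 7.6341×5.30 + 51.356×5.46 = 124.09 + 40.461 + 280.41 = 444.96 W.
Ideal ⇒ P_in = P_out, so I_p = P_out/V_p = 444.96/220 = 2.02 A.

I_p ≈ 2.02 A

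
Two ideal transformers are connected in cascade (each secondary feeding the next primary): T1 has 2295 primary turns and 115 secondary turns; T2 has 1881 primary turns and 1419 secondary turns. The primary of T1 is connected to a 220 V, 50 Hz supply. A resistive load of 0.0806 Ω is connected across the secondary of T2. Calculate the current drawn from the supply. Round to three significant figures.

I_supply ≈ 3.90 A

After T1: V = 220.00 × 115/2295 = 11.024 V.
After T2: V = 11.024 × 1419/1881 = 8.3163 V.
I_load = 8.3163/0.0806 = 103.18 A, so P_out = 8.3163 × 103.18 = 858.08 W.
All ideal ⇒ P_in = P_out, so I_supply = 858.08/220 = 3.90 A.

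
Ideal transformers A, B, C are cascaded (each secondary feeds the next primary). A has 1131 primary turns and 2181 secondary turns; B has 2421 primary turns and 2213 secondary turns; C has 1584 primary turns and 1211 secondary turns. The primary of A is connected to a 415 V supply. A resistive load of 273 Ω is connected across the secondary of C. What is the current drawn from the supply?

I_supply ≈ 2.76 A

Secondary of A: V = 415.00 × 2181/1131 = 800.28 V.
Secondary of B: V = 800.28 × 2213/2421 = 731.52 V.
Secondary of C: V = 731.52 × 1211/1584 = 559.26 V.
I_load = 559.26/273 = 2.0486 A, so P_out = 559.26 × 2.0486 = 1145.7 W.
All ideal ⇒ P_in = P_out, so I_supply = 1145.7/415 = 2.76 A.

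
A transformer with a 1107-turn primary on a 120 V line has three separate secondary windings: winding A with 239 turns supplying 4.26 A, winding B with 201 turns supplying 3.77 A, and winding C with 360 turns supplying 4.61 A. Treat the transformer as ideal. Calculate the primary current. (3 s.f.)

I_p ≈ 3.10 A

V_A = 120 × 239/1107 = 25.908 V; V_B = 120 × 201/1107 = 21.789 V; V_C = 120 × 360/1107 = 39.024 V.
P_out = V_A I_A + V_B I_B + V_C I_C = 25.908×4.26 + 21.789×3.77 + 39.024×4.61 = 110.37 + 82.143 + 179.90 = 372.41 W.
Ideal ⇒ P_in = P_out, so I_p = P_out/V_p = 372.41/120 = 3.10 A.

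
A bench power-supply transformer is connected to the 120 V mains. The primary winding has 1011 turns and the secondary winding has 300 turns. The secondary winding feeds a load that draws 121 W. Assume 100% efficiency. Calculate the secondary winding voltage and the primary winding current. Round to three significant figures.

V_s = V_p × N_s/N_p = 120 × 300/1011 = 35.608 V.
I_s = P/V_s = 121/35.608 = 3.3981 A.
I_p = I_s × N_s/N_p = 3.3981 × 300/1011 = 1.01 A.

V_s ≈ 35.6 V, I_p ≈ 1.01 A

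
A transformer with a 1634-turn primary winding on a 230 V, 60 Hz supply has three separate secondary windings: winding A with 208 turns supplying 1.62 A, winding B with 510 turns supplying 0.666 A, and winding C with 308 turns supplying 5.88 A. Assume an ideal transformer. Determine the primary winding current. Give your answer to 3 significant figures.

V_A = 230 × 208/1634 = 29.278 V; V_B = 230 × 510/1634 = 71.787 V; V_C = 230 × 308/1634 = 43.354 V.
P_out = V_A I_A + V_B I_B + V_C I_C = 29.278×1.62 + 71.787×0.666 + 43.354×5.88 = 47.430 + 47.810 + 254.92 = 350.16 W.
Ideal ⇒ P_in = P_out, so I_p = P_out/V_p = 350.16/230 = 1.52 A.

I_p ≈ 1.52 A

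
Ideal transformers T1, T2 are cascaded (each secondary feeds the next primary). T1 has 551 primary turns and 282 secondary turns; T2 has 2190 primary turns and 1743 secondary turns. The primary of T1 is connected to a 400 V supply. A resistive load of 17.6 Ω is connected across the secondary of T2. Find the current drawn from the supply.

After T1: V = 400.00 × 282/551 = 204.72 V.
After T2: V = 204.72 × 1743/2190 = 162.93 V.
I_load = 162.93/17.6 = 9.2576 A, so P_out = 162.93 × 9.2576 = 1508.4 W.
All ideal ⇒ P_in = P_out, so I_supply = 1508.4/400 = 3.77 A.

I_supply ≈ 3.77 A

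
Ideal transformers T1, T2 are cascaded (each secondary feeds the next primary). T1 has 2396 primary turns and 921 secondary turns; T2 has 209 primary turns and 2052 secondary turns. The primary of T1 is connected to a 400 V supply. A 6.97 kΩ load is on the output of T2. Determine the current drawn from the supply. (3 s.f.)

Secondary of T1: V = 400.00 × 921/2396 = 153.76 V.
Secondary of T2: V = 153.76 × 2052/209 = 1509.6 V.
I_load = 1509.6/6970 = 0.21659 A, so P_out = 1509.6 × 0.21659 = 326.96 W.
All ideal ⇒ P_in = P_out, so I_supply = 326.96/400 = 0.817 A.

I_supply ≈ 0.817 A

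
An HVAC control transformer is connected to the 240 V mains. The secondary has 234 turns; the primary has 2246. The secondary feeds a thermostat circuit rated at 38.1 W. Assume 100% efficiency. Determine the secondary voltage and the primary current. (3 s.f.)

V_s ≈ 25.0 V, I_p ≈ 0.159 A

V_s = V_p × N_s/N_p = 240 × 234/2246 = 25.004 V.
I_s = P/V_s = 38.1/25.004 = 1.5237 A.
I_p = I_s × N_s/N_p = 1.5237 × 234/2246 = 0.159 A.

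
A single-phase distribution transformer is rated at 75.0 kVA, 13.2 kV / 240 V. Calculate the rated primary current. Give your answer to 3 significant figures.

I_p = S/V_p = 75000/13200 = 5.68 A.

I_p ≈ 5.68 A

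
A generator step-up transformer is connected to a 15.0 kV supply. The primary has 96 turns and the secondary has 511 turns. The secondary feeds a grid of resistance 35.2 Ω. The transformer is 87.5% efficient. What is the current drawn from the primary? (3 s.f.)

I_p ≈ 13800 A

V_s = 15000 × 511/96 = 79844 V.
I_s = V_s/R = 79844/35.2 = 2268.3 A.
P_out = V_s I_s = 79844 × 2268.3 = 1.8111×10^8 W.
P_in = P_out/η = 1.8111×10^8/0.875 = 2.0698×10^8 W.
I_p = P_in/V_p = 2.0698×10^8/15000 = 13800 A.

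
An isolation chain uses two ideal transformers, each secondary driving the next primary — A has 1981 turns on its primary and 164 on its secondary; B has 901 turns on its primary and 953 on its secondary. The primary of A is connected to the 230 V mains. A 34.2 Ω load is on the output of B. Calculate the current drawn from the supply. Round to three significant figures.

After A: V = 230.00 × 164/1981 = 19.041 V.
After B: V = 19.041 × 953/901 = 20.140 V.
I_load = 20.140/34.2 = 0.58888 A, so P_out = 20.140 × 0.58888 = 11.860 W.
All ideal ⇒ P_in = P_out, so I_supply = 11.860/230 = 0.0516 A.

I_supply ≈ 0.0516 A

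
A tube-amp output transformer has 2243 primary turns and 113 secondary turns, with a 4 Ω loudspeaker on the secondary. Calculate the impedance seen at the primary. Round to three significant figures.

Z_p = (N_p/N_s)² × Z_s = (2243/113)² × 4 = 1580 Ω.

Z_p ≈ 1580 Ω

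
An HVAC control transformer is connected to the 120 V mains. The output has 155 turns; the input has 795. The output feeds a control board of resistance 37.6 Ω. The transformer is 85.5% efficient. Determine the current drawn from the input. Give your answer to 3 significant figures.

V_out = 120 × 155/795 = 23.396 V.
I_out = V_out/R = 23.396/37.6 = 0.62224 A.
P_out = V_out I_out = 23.396 × 0.62224 = 14.558 W.
P_in = P_out/η = 14.558/0.855 = 17.027 W.
I_in = P_in/V_in = 17.027/120 = 0.142 A.

I_in ≈ 0.142 A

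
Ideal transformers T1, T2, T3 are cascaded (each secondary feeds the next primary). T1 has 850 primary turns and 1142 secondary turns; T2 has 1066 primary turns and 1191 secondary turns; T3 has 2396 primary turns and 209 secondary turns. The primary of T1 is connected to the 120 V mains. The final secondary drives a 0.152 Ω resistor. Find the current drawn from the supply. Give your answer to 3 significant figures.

I_supply ≈ 13.5 A

Secondary of T1: V = 120.00 × 1142/850 = 161.22 V.
Secondary of T2: V = 161.22 × 1191/1066 = 180.13 V.
Secondary of T3: V = 180.13 × 209/2396 = 15.712 V.
I_load = 15.712/0.152 = 103.37 A, so P_out = 15.712 × 103.37 = 1624.2 W.
All ideal ⇒ P_in = P_out, so I_supply = 1624.2/120 = 13.5 A.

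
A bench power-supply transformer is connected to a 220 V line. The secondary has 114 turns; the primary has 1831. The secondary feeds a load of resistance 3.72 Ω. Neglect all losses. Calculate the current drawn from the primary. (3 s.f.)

V_s = V_p × N_s/N_p = 220 × 114/1831 = 13.697 V.
I_s = V_s/R = 13.697/3.72 = 3.6821 A.
For an ideal transformer I_p N_p = I_s N_s, so I_p = 3.6821 × 114/1831 = 0.229 A.

I_p ≈ 0.229 A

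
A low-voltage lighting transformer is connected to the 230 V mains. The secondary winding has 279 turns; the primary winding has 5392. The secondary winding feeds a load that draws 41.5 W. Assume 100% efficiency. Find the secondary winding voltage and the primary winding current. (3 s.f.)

V_s ≈ 11.9 V, I_p ≈ 0.180 A

V_s = V_p × N_s/N_p = 230 × 279/5392 = 11.901 V.
I_s = P/V_s = 41.5/11.901 = 3.4871 A.
I_p = I_s × N_s/N_p = 3.4871 × 279/5392 = 0.180 A.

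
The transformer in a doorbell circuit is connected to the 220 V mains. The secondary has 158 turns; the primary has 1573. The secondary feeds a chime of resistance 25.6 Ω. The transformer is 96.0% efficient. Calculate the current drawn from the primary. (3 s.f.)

I_p ≈ 0.0903 A

V_s = 220 × 158/1573 = 22.098 V.
I_s = V_s/R = 22.098/25.6 = 0.86320 A.
P_out = V_s I_s = 22.098 × 0.86320 = 19.075 W.
P_in = P_out/η = 19.075/0.960 = 19.870 W.
I_p = P_in/V_p = 19.870/220 = 0.0903 A.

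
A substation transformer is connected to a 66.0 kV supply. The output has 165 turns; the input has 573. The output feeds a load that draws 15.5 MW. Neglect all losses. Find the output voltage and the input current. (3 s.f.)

V_out = V_in × N_out/N_in = 66000 × 165/573 = 19005 V.
I_out = P/V_out = 1.55×10^7/19005 = 815.56 A.
I_in = I_out × N_out/N_in = 815.56 × 165/573 = 235 A.

V_out ≈ 19000 V, I_in ≈ 235 A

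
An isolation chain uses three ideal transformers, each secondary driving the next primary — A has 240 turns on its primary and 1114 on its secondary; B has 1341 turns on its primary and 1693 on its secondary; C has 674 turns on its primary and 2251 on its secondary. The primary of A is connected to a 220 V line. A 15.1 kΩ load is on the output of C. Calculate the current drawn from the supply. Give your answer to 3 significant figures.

After A: V = 220.00 × 1114/240 = 1021.2 V.
After B: V = 1021.2 × 1693/1341 = 1289.2 V.
After C: V = 1289.2 × 2251/674 = 4305.7 V.
I_load = 4305.7/15100 = 0.28514 A, so P_out = 4305.7 × 0.28514 = 1227.7 W.
All ideal ⇒ P_in = P_out, so I_supply = 1227.7/220 = 5.58 A.

I_supply ≈ 5.58 A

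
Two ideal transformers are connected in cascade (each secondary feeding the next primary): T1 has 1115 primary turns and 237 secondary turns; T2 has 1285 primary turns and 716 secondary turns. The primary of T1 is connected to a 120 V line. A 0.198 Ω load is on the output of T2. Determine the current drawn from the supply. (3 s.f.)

Secondary of T1: V = 120.00 × 237/1115 = 25.507 V.
Secondary of T2: V = 25.507 × 716/1285 = 14.212 V.
I_load = 14.212/0.198 = 71.779 A, so P_out = 14.212 × 71.779 = 1020.2 W.
All ideal ⇒ P_in = P_out, so I_supply = 1020.2/120 = 8.50 A.

I_supply ≈ 8.50 A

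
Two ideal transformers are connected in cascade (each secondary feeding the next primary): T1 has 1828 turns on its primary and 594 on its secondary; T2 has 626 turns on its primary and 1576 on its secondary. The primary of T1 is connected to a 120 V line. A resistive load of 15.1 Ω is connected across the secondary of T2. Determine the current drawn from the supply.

After T1: V = 120.00 × 594/1828 = 38.993 V.
After T2: V = 38.993 × 1576/626 = 98.169 V.
I_load = 98.169/15.1 = 6.5012 A, so P_out = 98.169 × 6.5012 = 638.22 W.
All ideal ⇒ P_in = P_out, so I_supply = 638.22/120 = 5.32 A.

I_supply ≈ 5.32 A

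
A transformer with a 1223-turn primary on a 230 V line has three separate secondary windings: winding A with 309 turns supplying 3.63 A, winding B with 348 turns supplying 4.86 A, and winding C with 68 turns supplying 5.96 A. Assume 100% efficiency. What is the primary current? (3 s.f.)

V_A = 230 × 309/1223 = 58.111 V; V_B = 230 × 348/1223 = 65.446 V; V_C = 230 × 68/1223 = 12.788 V.
P_out = V_A I_A + V_B I_B + V_C I_C = 58.111×3.63 + 65.446×4.86 + 12.788×5.96 = 210.94 + 318.07 + 76.218 = 605.23 W.
Ideal ⇒ P_in = P_out, so I_p = P_out/V_p = 605.23/230 = 2.63 A.

I_p ≈ 2.63 A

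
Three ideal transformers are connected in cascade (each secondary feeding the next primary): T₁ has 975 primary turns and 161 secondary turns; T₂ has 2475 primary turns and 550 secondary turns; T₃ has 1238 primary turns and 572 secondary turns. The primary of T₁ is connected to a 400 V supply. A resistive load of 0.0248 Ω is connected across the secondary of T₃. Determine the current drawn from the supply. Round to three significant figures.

I_supply ≈ 4.64 A

Secondary of T₁: V = 400.00 × 161/975 = 66.051 V.
Secondary of T₂: V = 66.051 × 550/2475 = 14.678 V.
Secondary of T₃: V = 14.678 × 572/1238 = 6.7818 V.
I_load = 6.7818/0.0248 = 273.46 A, so P_out = 6.7818 × 273.46 = 1854.5 W.
All ideal ⇒ P_in = P_out, so I_supply = 1854.5/400 = 4.64 A.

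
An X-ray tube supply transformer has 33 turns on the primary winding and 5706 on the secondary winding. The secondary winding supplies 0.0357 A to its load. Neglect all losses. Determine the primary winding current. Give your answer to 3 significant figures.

For an ideal transformer I_p/I_s = N_s/N_p, so I_p = 0.0357 × 5706/33 = 6.17 A.

I_p ≈ 6.17 A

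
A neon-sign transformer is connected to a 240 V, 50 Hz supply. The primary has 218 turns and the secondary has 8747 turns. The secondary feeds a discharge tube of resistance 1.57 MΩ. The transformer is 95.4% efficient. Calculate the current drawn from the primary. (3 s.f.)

I_p ≈ 0.258 A

V_s = 240 × 8747/218 = 9629.7 V.
I_s = V_s/R = 9629.7/(1.57×10^6) = 0.0061336 A.
P_out = V_s I_s = 9629.7 × 0.0061336 = 59.065 W.
P_in = P_out/η = 59.065/0.954 = 61.913 W.
I_p = P_in/V_p = 61.913/240 = 0.258 A.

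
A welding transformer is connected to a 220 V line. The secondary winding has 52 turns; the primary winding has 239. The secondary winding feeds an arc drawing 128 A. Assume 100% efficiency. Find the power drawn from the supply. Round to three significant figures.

P ≈ 6130 W

I_p = I_s × N_s/N_p = 128 × 52/239 = 27.849 A.
P = V_p I_p = 220 × 27.849 = 6130 W.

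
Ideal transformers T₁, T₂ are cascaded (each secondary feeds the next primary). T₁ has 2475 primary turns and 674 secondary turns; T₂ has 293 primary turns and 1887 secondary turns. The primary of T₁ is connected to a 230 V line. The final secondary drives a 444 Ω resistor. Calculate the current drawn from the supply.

Secondary of T₁: V = 230.00 × 674/2475 = 62.634 V.
Secondary of T₂: V = 62.634 × 1887/293 = 403.38 V.
I_load = 403.38/444 = 0.90852 A, so P_out = 403.38 × 0.90852 = 366.48 W.
All ideal ⇒ P_in = P_out, so I_supply = 366.48/230 = 1.59 A.

I_supply ≈ 1.59 A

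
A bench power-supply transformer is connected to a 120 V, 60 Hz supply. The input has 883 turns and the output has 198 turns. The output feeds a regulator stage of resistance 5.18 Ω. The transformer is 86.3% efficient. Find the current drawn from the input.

V_out = 120 × 198/883 = 26.908 V.
I_out = V_out/R = 26.908/5.18 = 5.1946 A.
P_out = V_out I_out = 26.908 × 5.1946 = 139.78 W.
P_in = P_out/η = 139.78/0.863 = 161.97 W.
I_in = P_in/V_in = 161.97/120 = 1.35 A.

I_in ≈ 1.35 A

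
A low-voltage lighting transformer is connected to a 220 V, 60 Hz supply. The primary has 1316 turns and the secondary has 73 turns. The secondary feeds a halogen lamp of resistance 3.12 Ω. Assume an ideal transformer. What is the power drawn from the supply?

V_s = V_p × N_s/N_p = 220 × 73/1316 = 12.204 V.
I_s = V_s/R = 12.204/3.12 = 3.9114 A.
I_p = I_s × N_s/N_p = 3.9114 × 73/1316 = 0.21697 A.
P = V_p I_p = 220 × 0.21697 = 47.7 W.

P ≈ 47.7 W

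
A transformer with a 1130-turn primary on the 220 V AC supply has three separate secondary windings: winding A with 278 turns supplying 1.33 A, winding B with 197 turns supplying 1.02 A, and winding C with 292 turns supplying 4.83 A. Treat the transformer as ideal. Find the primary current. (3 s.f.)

V_A = 220 × 278/1130 = 54.124 V; V_B = 220 × 197/1130 = 38.354 V; V_C = 220 × 292/1130 = 56.850 V.
P_out = V_A I_A + V_B I_B + V_C I_C = 54.124×1.33 + 38.354×1.02 + 56.850×4.83 = 71.985 + 39.121 + 274.58 = 385.69 W.
Ideal ⇒ P_in = P_out, so I_p = P_out/V_p = 385.69/220 = 1.75 A.

I_p ≈ 1.75 A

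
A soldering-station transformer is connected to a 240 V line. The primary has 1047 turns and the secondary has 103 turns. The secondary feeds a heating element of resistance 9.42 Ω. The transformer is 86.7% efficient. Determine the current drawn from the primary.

I_p ≈ 0.284 A

V_s = 240 × 103/1047 = 23.610 V.
I_s = V_s/R = 23.610/9.42 = 2.5064 A.
P_out = V_s I_s = 23.610 × 2.5064 = 59.177 W.
P_in = P_out/η = 59.177/0.867 = 68.255 W.
I_p = P_in/V_p = 68.255/240 = 0.284 A.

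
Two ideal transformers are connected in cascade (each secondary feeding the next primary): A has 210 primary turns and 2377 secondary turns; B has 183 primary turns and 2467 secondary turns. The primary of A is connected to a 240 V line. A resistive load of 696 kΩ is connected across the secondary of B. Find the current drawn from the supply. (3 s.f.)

I_supply ≈ 8.03 A

After A: V = 240.00 × 2377/210 = 2716.6 V.
After B: V = 2716.6 × 2467/183 = 36622 V.
I_load = 36622/696000 = 0.052617 A, so P_out = 36622 × 0.052617 = 1926.9 W.
All ideal ⇒ P_in = P_out, so I_supply = 1926.9/240 = 8.03 A.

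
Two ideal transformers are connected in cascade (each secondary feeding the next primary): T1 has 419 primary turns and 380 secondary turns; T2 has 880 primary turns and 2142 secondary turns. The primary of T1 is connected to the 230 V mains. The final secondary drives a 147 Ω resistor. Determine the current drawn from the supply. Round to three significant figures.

After T1: V = 230.00 × 380/419 = 208.59 V.
After T2: V = 208.59 × 2142/880 = 507.73 V.
I_load = 507.73/147 = 3.4540 A, so P_out = 507.73 × 3.4540 = 1753.7 W.
All ideal ⇒ P_in = P_out, so I_supply = 1753.7/230 = 7.62 A.

I_supply ≈ 7.62 A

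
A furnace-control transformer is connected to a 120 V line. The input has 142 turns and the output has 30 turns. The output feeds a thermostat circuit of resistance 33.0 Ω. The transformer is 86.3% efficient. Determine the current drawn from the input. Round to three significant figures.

V_out = 120 × 30/142 = 25.352 V.
I_out = V_out/R = 25.352/33.0 = 0.76825 A.
P_out = V_out I_out = 25.352 × 0.76825 = 19.477 W.
P_in = P_out/η = 19.477/0.863 = 22.569 W.
I_in = P_in/V_in = 22.569/120 = 0.188 A.

I_in ≈ 0.188 A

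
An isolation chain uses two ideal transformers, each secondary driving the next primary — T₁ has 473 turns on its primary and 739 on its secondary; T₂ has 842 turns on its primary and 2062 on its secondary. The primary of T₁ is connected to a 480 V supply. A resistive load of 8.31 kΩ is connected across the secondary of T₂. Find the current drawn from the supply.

After T₁: V = 480.00 × 739/473 = 749.94 V.
After T₂: V = 749.94 × 2062/842 = 1836.5 V.
I_load = 1836.5/8310 = 0.22100 A, so P_out = 1836.5 × 0.22100 = 405.88 W.
All ideal ⇒ P_in = P_out, so I_supply = 405.88/480 = 0.846 A.

I_supply ≈ 0.846 A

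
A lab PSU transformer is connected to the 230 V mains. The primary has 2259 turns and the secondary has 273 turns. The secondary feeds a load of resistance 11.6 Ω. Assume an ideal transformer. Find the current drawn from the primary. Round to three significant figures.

I_p ≈ 0.290 A

V_s = V_p × N_s/N_p = 230 × 273/2259 = 27.795 V.
I_s = V_s/R = 27.795/11.6 = 2.3962 A.
For an ideal transformer I_p N_p = I_s N_s, so I_p = 2.3962 × 273/2259 = 0.290 A.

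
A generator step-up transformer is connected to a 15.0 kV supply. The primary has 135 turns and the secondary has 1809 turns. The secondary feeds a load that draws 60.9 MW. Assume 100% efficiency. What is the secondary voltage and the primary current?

V_s = V_p × N_s/N_p = 15000 × 1809/135 = 201000 V.
I_s = P/V_s = 6.09×10^7/201000 = 302.99 A.
I_p = I_s × N_s/N_p = 302.99 × 1809/135 = 4060 A.

V_s ≈ 201000 V, I_p ≈ 4060 A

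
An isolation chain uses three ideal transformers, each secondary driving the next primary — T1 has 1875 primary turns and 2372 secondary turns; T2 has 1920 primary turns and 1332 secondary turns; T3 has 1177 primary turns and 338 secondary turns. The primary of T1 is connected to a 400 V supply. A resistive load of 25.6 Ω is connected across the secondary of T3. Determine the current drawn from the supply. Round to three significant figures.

Secondary of T1: V = 400.00 × 2372/1875 = 506.03 V.
Secondary of T2: V = 506.03 × 1332/1920 = 351.06 V.
Secondary of T3: V = 351.06 × 338/1177 = 100.81 V.
I_load = 100.81/25.6 = 3.9380 A, so P_out = 100.81 × 3.9380 = 397.00 W.
All ideal ⇒ P_in = P_out, so I_supply = 397.00/400 = 0.993 A.

I_supply ≈ 0.993 A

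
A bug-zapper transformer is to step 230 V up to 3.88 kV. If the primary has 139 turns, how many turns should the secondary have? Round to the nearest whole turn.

N_s = 2345 turns

N_s/N_p = V_s/V_p, so N_s = 139 × 3880/230 = 2344.9 ≈ 2345 turns.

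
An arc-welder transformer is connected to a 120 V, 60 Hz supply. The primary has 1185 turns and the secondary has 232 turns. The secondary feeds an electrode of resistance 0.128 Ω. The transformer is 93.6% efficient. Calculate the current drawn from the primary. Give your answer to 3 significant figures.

I_p ≈ 38.4 A

V_s = 120 × 232/1185 = 23.494 V.
I_s = V_s/R = 23.494/0.128 = 183.54 A.
P_out = V_s I_s = 23.494 × 183.54 = 4312.1 W.
P_in = P_out/η = 4312.1/0.936 = 4607.0 W.
I_p = P_in/V_p = 4607.0/120 = 38.4 A.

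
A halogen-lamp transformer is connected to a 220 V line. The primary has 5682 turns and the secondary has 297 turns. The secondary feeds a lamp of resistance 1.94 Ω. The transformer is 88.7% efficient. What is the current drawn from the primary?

I_p ≈ 0.349 A

V_s = 220 × 297/5682 = 11.499 V.
I_s = V_s/R = 11.499/1.94 = 5.9276 A.
P_out = V_s I_s = 11.499 × 5.9276 = 68.164 W.
P_in = P_out/η = 68.164/0.887 = 76.848 W.
I_p = P_in/V_p = 76.848/220 = 0.349 A.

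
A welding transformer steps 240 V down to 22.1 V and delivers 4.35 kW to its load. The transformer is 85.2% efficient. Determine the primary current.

P_in = P_out/η = 4350/0.852 = 5105.6 W.
I_p = P_in/V_p = 5105.6/240 = 21.3 A.

I_p ≈ 21.3 A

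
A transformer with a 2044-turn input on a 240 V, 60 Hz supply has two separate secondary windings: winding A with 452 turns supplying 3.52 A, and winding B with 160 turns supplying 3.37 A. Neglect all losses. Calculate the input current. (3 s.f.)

I_in ≈ 1.04 A

V_A = 240 × 452/2044 = 53.072 V; V_B = 240 × 160/2044 = 18.787 V.
P_out = V_A I_A + V_B I_B = 53.072×3.52 + 18.787×3.37 = 186.81 + 63.311 = 250.13 W.
Ideal ⇒ P_in = P_out, so I_in = P_out/V_in = 250.13/240 = 1.04 A.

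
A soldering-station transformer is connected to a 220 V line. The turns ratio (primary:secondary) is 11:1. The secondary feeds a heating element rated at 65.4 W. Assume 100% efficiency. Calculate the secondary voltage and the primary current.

V_s = V_p × N_s/N_p = 220 × 1/11 = 20.000 V.
I_s = P/V_s = 65.4/20.000 = 3.2700 A.
I_p = I_s × N_s/N_p = 3.2700 × 1/11 = 0.297 A.

V_s ≈ 20.0 V, I_p ≈ 0.297 A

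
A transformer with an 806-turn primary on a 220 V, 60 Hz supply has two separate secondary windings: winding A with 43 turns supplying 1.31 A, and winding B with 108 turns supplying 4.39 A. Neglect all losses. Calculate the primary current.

I_p ≈ 0.658 A

V_A = 220 × 43/806 = 11.737 V; V_B = 220 × 108/806 = 29.479 V.
P_out = V_A I_A + V_B I_B = 11.737×1.31 + 29.479×4.39 = 15.375 + 129.41 = 144.79 W.
Ideal ⇒ P_in = P_out, so I_p = P_out/V_p = 144.79/220 = 0.658 A.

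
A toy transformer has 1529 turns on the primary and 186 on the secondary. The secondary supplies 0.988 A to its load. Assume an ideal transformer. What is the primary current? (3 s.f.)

I_p ≈ 0.120 A

For an ideal transformer I_p/I_s = N_s/N_p, so I_p = 0.988 × 186/1529 = 0.120 A.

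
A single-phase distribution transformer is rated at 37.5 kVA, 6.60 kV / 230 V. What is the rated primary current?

I_p ≈ 5.68 A

I_p = S/V_p = 37500/6600 = 5.68 A.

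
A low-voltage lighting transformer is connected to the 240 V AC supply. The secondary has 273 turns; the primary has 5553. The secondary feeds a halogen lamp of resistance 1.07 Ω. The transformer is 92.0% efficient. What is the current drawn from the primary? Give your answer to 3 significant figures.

I_p ≈ 0.589 A

V_s = 240 × 273/5553 = 11.799 V.
I_s = V_s/R = 11.799/1.07 = 11.027 A.
P_out = V_s I_s = 11.799 × 11.027 = 130.11 W.
P_in = P_out/η = 130.11/0.920 = 141.42 W.
I_p = P_in/V_p = 141.42/240 = 0.589 A.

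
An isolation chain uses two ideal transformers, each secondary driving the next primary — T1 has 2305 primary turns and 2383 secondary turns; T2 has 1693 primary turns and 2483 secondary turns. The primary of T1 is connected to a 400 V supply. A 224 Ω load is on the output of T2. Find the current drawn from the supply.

Secondary of T1: V = 400.00 × 2383/2305 = 413.54 V.
Secondary of T2: V = 413.54 × 2483/1693 = 606.50 V.
I_load = 606.50/224 = 2.7076 A, so P_out = 606.50 × 2.7076 = 1642.2 W.
All ideal ⇒ P_in = P_out, so I_supply = 1642.2/400 = 4.11 A.

I_supply ≈ 4.11 A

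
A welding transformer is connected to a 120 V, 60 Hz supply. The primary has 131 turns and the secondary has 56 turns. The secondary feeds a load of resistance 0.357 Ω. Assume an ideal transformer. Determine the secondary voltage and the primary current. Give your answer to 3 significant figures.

V_s = V_p × N_s/N_p = 120 × 56/131 = 51.298 V.
I_s = V_s/R = 51.298/0.357 = 143.69 A.
I_p = I_s × N_s/N_p = 143.69 × 56/131 = 61.4 A.

V_s ≈ 51.3 V, I_p ≈ 61.4 A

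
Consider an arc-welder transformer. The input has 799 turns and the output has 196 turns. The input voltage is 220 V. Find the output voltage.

V_out/V_in = N_out/N_in, so V_out = 220 × 196/799 = 54.0 V.

V_out ≈ 54.0 V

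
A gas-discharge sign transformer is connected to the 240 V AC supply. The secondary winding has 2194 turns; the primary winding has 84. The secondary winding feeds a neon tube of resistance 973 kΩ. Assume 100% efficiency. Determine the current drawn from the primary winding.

I_p ≈ 0.168 A

V_s = V_p × N_s/N_p = 240 × 2194/84 = 6268.6 V.
I_s = V_s/R = 6268.6/973000 = 0.0064425 A.
For an ideal transformer I_p N_p = I_s N_s, so I_p = 0.0064425 × 2194/84 = 0.168 A.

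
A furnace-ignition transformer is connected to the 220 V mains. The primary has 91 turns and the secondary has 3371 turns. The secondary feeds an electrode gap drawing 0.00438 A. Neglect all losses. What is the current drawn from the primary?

For an ideal transformer I_p N_p = I_s N_s, so I_p = 0.00438 × 3371/91 = 0.162 A.

I_p ≈ 0.162 A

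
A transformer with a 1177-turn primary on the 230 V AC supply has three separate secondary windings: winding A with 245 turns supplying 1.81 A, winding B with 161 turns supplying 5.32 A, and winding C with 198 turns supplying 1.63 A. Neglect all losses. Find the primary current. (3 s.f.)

V_A = 230 × 245/1177 = 47.876 V; V_B = 230 × 161/1177 = 31.461 V; V_C = 230 × 198/1177 = 38.692 V.
P_out = V_A I_A + V_B I_B + V_C I_C = 47.876×1.81 + 31.461×5.32 + 38.692×1.63 = 86.655 + 167.37 + 63.067 = 317.10 W.
Ideal ⇒ P_in = P_out, so I_p = P_out/V_p = 317.10/230 = 1.38 A.

I_p ≈ 1.38 A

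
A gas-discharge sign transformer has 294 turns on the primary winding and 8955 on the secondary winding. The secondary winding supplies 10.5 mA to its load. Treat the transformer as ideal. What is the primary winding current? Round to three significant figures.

I_p ≈ 0.320 A

For an ideal transformer I_p/I_s = N_s/N_p, so I_p = 0.0105 × 8955/294 = 0.320 A.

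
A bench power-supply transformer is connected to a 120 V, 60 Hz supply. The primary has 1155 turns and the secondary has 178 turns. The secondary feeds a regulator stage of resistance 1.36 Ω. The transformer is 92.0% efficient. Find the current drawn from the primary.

I_p ≈ 2.28 A

V_s = 120 × 178/1155 = 18.494 V.
I_s = V_s/R = 18.494/1.36 = 13.598 A.
P_out = V_s I_s = 18.494 × 13.598 = 251.48 W.
P_in = P_out/η = 251.48/0.920 = 273.35 W.
I_p = P_in/V_p = 273.35/120 = 2.28 A.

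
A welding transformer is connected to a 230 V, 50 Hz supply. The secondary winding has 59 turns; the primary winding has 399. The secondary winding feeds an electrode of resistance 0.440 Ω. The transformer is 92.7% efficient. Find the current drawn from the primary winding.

I_p ≈ 12.3 A

V_s = 230 × 59/399 = 34.010 V.
I_s = V_s/R = 34.010/0.440 = 77.296 A.
P_out = V_s I_s = 34.010 × 77.296 = 2628.8 W.
P_in = P_out/η = 2628.8/0.927 = 2835.8 W.
I_p = P_in/V_p = 2835.8/230 = 12.3 A.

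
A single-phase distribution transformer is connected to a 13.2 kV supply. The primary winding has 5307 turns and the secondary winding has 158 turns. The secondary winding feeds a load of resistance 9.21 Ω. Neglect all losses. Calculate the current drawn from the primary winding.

I_p ≈ 1.27 A

V_s = V_p × N_s/N_p = 13200 × 158/5307 = 392.99 V.
I_s = V_s/R = 392.99/9.21 = 42.670 A.
For an ideal transformer I_p N_p = I_s N_s, so I_p = 42.670 × 158/5307 = 1.27 A.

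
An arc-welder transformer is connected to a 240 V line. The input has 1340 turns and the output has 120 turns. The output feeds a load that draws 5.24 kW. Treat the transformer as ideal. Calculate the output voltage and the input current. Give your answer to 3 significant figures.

V_out ≈ 21.5 V, I_in ≈ 21.8 A

V_out = V_in × N_out/N_in = 240 × 120/1340 = 21.493 V.
I_out = P/V_out = 5240/21.493 = 243.81 A.
I_in = I_out × N_out/N_in = 243.81 × 120/1340 = 21.8 A.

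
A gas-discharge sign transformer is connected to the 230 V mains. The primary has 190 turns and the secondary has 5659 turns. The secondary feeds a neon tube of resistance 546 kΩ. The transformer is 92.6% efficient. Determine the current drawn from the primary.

V_s = 230 × 5659/190 = 6850.4 V.
I_s = V_s/R = 6850.4/546000 = 0.012546 A.
P_out = V_s I_s = 6850.4 × 0.012546 = 85.948 W.
P_in = P_out/η = 85.948/0.926 = 92.816 W.
I_p = P_in/V_p = 92.816/230 = 0.404 A.

I_p ≈ 0.404 A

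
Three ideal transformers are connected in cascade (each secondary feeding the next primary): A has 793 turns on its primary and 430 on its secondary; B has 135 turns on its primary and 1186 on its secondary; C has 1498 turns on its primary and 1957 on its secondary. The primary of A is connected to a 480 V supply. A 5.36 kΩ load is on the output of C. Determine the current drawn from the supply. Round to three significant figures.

Secondary of A: V = 480.00 × 430/793 = 260.28 V.
Secondary of B: V = 260.28 × 1186/135 = 2286.6 V.
Secondary of C: V = 2286.6 × 1957/1498 = 2987.2 V.
I_load = 2987.2/5360 = 0.55732 A, so P_out = 2987.2 × 0.55732 = 1664.8 W.
All ideal ⇒ P_in = P_out, so I_supply = 1664.8/480 = 3.47 A.

I_supply ≈ 3.47 A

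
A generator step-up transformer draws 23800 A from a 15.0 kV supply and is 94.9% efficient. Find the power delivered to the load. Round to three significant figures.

P_in = V_p I_p = 15000 × 23800 = 3.5700×10^8 W.
P_out = η P_in = 0.949 × 3.5700×10^8 = 3.39×10^8 W.

P_out ≈ 3.39×10^8 W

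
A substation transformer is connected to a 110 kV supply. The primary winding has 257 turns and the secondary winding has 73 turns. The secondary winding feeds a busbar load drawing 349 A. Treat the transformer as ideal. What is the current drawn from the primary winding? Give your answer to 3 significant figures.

I_p ≈ 99.1 A

For an ideal transformer I_p N_p = I_s N_s, so I_p = 349 × 73/257 = 99.1 A.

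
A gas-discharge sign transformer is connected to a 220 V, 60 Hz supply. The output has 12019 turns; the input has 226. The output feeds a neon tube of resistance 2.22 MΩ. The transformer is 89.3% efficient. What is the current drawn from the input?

I_in ≈ 0.314 A

V_out = 220 × 12019/226 = 11700 V.
I_out = V_out/R = 11700/(2.22×10^6) = 0.0052702 A.
P_out = V_out I_out = 11700 × 0.0052702 = 61.661 W.
P_in = P_out/η = 61.661/0.893 = 69.050 W.
I_in = P_in/V_in = 69.050/220 = 0.314 A.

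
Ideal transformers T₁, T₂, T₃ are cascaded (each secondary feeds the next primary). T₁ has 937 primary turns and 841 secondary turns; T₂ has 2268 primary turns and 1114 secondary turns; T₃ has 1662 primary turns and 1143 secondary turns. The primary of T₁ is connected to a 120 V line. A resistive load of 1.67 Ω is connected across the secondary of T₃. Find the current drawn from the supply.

Secondary of T₁: V = 120.00 × 841/937 = 107.71 V.
Secondary of T₂: V = 107.71 × 1114/2268 = 52.903 V.
Secondary of T₃: V = 52.903 × 1143/1662 = 36.383 V.
I_load = 36.383/1.67 = 21.786 A, so P_out = 36.383 × 21.786 = 792.64 W.
All ideal ⇒ P_in = P_out, so I_supply = 792.64/120 = 6.61 A.

I_supply ≈ 6.61 A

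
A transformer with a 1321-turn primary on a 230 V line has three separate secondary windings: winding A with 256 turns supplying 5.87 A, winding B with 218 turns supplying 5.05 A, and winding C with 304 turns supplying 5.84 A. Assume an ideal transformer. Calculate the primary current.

V_A = 230 × 256/1321 = 44.572 V; V_B = 230 × 218/1321 = 37.956 V; V_C = 230 × 304/1321 = 52.930 V.
P_out = V_A I_A + V_B I_B + V_C I_C = 44.572×5.87 + 37.956×5.05 + 52.930×5.84 = 261.64 + 191.68 + 309.11 = 762.43 W.
Ideal ⇒ P_in = P_out, so I_p = P_out/V_p = 762.43/230 = 3.31 A.

I_p ≈ 3.31 A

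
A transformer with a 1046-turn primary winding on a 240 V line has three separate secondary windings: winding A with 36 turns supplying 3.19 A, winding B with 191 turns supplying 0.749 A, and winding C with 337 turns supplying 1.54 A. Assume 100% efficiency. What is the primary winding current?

I_p ≈ 0.743 A

V_A = 240 × 36/1046 = 8.2600 V; V_B = 240 × 191/1046 = 43.824 V; V_C = 240 × 337/1046 = 77.323 V.
P_out = V_A I_A + V_B I_B + V_C I_C = 8.2600×3.19 + 43.824×0.749 + 77.323×1.54 = 26.350 + 32.824 + 119.08 = 178.25 W.
Ideal ⇒ P_in = P_out, so I_p = P_out/V_p = 178.25/240 = 0.743 A.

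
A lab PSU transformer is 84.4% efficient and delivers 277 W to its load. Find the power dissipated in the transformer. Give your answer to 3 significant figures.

P_loss ≈ 51.2 W

P_in = P_out/η = 277/0.844 = 328.199 W.
P_loss = P_in − P_out = 328.199 − 277 = 51.2 W.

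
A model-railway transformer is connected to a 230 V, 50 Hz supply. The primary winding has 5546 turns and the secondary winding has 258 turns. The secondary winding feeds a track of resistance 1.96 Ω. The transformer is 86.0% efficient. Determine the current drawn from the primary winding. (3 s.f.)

V_s = 230 × 258/5546 = 10.700 V.
I_s = V_s/R = 10.700/1.96 = 5.4590 A.
P_out = V_s I_s = 10.700 × 5.4590 = 58.409 W.
P_in = P_out/η = 58.409/0.860 = 67.917 W.
I_p = P_in/V_p = 67.917/230 = 0.295 A.

I_p ≈ 0.295 A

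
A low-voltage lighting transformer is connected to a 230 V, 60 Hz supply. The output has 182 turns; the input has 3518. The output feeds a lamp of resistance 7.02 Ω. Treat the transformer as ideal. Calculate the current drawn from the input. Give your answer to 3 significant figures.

V_out = V_in × N_out/N_in = 230 × 182/3518 = 11.899 V.
I_out = V_out/R = 11.899/7.02 = 1.6950 A.
For an ideal transformer I_in N_in = I_out N_out, so I_in = 1.6950 × 182/3518 = 0.0877 A.

I_in ≈ 0.0877 A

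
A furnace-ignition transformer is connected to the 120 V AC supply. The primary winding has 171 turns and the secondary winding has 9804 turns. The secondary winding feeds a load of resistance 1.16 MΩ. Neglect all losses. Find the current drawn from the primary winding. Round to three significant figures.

I_p ≈ 0.340 A

V_s = V_p × N_s/N_p = 120 × 9804/171 = 6880.0 V.
I_s = V_s/R = 6880.0/(1.16×10^6) = 0.0059310 A.
For an ideal transformer I_p N_p = I_s N_s, so I_p = 0.0059310 × 9804/171 = 0.340 A.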